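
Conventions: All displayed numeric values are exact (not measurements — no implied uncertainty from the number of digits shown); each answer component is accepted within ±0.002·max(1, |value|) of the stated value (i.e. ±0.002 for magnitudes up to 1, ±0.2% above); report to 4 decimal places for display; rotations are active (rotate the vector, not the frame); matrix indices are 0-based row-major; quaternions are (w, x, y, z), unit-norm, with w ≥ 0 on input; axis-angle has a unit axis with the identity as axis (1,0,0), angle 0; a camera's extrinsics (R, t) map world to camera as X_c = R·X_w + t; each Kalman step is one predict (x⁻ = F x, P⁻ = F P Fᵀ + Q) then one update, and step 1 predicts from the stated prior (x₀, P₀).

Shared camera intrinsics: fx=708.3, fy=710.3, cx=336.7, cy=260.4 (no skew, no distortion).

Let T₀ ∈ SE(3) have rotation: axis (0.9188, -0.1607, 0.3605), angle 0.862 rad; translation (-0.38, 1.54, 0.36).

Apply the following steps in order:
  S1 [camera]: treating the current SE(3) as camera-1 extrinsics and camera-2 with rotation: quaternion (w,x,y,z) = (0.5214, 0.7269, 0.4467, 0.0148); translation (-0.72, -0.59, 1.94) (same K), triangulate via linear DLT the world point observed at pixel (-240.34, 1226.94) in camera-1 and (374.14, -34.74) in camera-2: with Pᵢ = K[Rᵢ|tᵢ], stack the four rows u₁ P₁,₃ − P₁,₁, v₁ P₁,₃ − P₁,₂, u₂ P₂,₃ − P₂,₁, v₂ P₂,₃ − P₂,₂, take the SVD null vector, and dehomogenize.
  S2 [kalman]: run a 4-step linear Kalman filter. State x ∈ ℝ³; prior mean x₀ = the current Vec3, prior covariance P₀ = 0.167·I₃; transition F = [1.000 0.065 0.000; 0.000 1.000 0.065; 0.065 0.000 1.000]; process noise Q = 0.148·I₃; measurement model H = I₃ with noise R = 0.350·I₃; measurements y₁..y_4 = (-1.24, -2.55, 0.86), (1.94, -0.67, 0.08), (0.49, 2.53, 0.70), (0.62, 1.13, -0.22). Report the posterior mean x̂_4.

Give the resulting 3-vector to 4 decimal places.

result = (0.5843, 1.0459, 0.2117)

after S1 (triangulate): (-0.4253, 1.4667, 0.4260)
after S2 (kf_track): (0.5843, 1.0459, 0.2117)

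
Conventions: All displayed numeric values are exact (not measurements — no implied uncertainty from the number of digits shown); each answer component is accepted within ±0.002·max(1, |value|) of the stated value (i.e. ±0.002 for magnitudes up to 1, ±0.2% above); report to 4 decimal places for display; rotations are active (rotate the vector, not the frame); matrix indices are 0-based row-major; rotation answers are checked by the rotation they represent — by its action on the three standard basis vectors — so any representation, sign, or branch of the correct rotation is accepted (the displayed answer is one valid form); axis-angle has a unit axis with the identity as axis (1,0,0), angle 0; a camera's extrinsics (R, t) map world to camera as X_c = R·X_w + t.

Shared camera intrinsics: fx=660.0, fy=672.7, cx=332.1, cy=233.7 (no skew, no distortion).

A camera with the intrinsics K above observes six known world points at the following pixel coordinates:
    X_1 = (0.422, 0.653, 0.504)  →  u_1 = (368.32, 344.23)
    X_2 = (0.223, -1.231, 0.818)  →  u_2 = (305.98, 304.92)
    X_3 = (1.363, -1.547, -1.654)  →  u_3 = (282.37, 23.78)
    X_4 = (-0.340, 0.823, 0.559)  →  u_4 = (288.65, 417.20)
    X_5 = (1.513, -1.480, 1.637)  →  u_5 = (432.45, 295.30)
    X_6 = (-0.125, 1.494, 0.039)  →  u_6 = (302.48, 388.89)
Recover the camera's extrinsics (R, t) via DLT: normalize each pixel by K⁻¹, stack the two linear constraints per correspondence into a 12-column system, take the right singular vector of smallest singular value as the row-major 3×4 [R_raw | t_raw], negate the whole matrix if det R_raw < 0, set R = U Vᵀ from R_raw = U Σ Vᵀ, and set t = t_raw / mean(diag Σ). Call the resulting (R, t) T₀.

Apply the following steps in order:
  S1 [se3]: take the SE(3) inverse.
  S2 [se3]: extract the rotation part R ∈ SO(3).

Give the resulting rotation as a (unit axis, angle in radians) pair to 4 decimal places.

source (pnp_recover): camera pose = R=[0.8541 0.2701 0.4445; -0.5069 0.2409 0.8276; 0.1164 -0.9322 0.3427], t=(-0.4900, 0.4500, 5.3205)
after S1 (invert_se3): R=[0.8541 -0.5069 0.1164; 0.2701 0.2409 -0.9322; 0.4445 0.8276 0.3427], t=(0.0272, 4.9838, -1.9777)
after S2 (rot_of_se3): [0.8541 -0.5069 0.1164; 0.2701 0.2409 -0.9322; 0.4445 0.8276 0.3427]

rotation (axis_angle) = ((0.9018, -0.1681, 0.3981), 1.3502)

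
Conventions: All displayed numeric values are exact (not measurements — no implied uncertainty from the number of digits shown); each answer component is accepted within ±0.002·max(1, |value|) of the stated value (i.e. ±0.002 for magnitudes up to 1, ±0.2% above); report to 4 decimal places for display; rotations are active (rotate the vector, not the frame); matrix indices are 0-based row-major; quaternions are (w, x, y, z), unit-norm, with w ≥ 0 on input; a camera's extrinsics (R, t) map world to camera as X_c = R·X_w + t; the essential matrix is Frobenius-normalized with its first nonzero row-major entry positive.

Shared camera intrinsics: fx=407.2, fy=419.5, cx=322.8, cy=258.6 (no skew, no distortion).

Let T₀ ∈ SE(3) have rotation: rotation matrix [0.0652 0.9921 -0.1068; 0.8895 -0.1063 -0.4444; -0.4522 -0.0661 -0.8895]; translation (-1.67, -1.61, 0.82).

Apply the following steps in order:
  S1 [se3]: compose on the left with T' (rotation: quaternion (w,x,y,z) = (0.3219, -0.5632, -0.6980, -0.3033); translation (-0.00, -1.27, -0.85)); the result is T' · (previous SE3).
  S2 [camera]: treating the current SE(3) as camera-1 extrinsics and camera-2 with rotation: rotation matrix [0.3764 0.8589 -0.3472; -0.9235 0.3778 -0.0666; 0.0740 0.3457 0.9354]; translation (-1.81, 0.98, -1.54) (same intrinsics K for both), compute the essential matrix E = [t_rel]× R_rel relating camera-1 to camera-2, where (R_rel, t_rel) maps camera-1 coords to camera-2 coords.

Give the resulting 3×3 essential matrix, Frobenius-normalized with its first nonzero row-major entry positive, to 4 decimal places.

matrix = [0.3924 -0.1064 -0.0301; -0.0920 -0.0891 0.6905; 0.5488 -0.1722 0.0983]

after S1 (compose_se3): R=[0.9114 -0.2543 -0.3234; -0.1553 0.5151 -0.8429; 0.3810 0.8185 0.4300], t=(-1.4040, -1.9048, -2.7681)
after S2 (essential): [0.3924 -0.1064 -0.0301; -0.0920 -0.0891 0.6905; 0.5488 -0.1722 0.0983]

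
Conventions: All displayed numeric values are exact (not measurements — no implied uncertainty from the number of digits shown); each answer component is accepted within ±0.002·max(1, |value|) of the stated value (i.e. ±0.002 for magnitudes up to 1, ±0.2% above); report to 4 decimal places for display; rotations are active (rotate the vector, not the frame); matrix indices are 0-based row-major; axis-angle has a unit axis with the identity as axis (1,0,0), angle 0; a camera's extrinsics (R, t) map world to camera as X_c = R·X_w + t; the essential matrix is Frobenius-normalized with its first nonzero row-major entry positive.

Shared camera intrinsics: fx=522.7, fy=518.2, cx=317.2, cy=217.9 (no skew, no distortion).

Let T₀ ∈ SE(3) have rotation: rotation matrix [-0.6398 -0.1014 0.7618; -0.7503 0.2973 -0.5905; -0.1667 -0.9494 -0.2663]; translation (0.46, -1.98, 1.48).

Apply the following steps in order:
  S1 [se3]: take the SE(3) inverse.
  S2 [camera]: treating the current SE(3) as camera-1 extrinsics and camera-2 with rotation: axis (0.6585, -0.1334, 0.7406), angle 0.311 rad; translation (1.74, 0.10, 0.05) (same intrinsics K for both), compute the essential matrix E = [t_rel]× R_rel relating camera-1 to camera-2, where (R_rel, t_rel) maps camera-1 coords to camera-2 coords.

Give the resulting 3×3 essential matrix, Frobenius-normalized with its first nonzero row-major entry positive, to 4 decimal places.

after S1 (invert_se3): R=[-0.6398 -0.7503 -0.1667; -0.1014 0.2973 -0.9494; 0.7618 -0.5905 -0.2663], t=(-0.9446, 2.0404, -1.1255)
after S2 (essential): [0.3324 0.2489 0.2107; 0.0840 0.4317 0.3784; -0.6183 0.1820 0.1766]

matrix = [0.3324 0.2489 0.2107; 0.0840 0.4317 0.3784; -0.6183 0.1820 0.1766]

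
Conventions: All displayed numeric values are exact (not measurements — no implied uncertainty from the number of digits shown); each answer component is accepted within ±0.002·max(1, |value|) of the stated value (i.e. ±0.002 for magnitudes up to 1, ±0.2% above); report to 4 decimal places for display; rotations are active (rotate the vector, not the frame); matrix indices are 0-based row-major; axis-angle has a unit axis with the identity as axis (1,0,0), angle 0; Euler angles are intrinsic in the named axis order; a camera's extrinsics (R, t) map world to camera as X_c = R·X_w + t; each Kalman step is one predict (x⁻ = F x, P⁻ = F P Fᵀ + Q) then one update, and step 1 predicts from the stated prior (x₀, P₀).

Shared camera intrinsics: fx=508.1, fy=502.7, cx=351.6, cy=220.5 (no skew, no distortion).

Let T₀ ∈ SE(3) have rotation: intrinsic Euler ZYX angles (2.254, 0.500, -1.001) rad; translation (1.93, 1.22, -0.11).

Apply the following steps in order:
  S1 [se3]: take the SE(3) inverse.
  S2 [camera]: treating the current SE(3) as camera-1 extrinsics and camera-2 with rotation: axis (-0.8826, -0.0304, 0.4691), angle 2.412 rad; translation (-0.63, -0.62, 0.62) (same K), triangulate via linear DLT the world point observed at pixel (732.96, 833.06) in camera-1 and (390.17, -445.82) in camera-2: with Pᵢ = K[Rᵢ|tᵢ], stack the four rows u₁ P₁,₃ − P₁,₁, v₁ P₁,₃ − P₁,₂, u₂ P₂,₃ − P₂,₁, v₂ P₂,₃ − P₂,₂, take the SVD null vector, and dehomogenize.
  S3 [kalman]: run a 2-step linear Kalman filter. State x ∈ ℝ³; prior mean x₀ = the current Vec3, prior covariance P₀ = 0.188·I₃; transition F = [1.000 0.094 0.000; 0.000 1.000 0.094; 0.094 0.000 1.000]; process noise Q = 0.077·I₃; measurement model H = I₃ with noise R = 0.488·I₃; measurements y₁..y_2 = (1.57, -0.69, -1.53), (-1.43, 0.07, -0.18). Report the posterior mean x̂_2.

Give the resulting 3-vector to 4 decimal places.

after S1 (invert_se3): R=[-0.5540 0.6806 -0.4794; -0.1635 -0.6536 -0.7389; -0.8163 -0.3310 0.4734], t=(0.1861, 1.0318, 2.0313)
after S2 (triangulate): (-0.4200, 0.2077, -1.4018)
after S3 (kf_track): (-0.2753, -0.1859, -1.0325)

result = (-0.2753, -0.1859, -1.0325)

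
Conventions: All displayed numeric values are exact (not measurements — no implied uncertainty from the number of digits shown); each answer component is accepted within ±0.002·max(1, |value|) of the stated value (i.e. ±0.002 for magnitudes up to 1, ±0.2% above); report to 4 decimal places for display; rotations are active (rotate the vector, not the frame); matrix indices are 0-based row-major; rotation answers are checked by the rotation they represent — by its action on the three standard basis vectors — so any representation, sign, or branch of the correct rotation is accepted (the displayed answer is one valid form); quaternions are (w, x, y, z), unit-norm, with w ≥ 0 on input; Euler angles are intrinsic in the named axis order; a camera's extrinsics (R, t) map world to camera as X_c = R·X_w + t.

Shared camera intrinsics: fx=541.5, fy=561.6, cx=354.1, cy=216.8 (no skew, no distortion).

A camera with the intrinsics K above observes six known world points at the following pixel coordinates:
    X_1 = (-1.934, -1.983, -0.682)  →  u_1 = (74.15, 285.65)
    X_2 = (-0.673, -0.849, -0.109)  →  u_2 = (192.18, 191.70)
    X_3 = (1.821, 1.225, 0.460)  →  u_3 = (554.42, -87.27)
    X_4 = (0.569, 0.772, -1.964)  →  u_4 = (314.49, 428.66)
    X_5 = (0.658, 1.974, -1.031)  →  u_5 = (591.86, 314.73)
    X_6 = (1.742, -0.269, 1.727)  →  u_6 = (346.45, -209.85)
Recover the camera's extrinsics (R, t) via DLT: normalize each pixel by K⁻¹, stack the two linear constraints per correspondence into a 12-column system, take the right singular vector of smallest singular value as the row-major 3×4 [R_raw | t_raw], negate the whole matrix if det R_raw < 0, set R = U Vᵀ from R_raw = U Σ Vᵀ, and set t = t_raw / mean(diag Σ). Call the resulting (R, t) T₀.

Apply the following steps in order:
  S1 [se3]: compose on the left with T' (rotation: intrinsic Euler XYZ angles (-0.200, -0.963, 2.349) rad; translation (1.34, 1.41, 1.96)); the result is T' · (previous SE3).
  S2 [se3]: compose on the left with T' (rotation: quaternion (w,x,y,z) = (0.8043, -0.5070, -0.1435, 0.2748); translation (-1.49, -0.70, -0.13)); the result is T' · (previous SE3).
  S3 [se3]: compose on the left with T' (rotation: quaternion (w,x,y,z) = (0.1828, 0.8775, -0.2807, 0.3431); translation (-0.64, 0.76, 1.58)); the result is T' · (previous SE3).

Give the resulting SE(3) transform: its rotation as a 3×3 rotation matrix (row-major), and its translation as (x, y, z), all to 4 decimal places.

rotation (matrix) = ((-0.1485, 0.1386, -0.9792), (-0.3100, 0.9337, 0.1792), (0.9391, 0.3301, -0.0957)), translation = (-5.5739, 0.8028, -2.4287)

source (pnp_recover): camera pose = R=[0.1182 0.9569 0.2654; -0.5962 0.2821 -0.7517; -0.7941 -0.0694 0.6038], t=(-0.4600, -0.4500, 4.0898)
after S1 (compose_se3): R=[0.8470 -0.4413 -0.2963; 0.4582 0.3236 0.8278; -0.2695 -0.8370 0.4763], t=(-1.6500, 1.9675, 4.7689)
after S2 (compose_se3): R=[0.6856 -0.0261 -0.7275; 0.4526 -0.7675 0.4540; -0.5702 -0.6405 -0.5144], t=(-5.8358, 2.5026, 0.3102)
after S3 (compose_se3): R=[-0.1485 0.1386 -0.9792; -0.3100 0.9337 0.1792; 0.9391 0.3301 -0.0957], t=(-5.5739, 0.8028, -2.4287)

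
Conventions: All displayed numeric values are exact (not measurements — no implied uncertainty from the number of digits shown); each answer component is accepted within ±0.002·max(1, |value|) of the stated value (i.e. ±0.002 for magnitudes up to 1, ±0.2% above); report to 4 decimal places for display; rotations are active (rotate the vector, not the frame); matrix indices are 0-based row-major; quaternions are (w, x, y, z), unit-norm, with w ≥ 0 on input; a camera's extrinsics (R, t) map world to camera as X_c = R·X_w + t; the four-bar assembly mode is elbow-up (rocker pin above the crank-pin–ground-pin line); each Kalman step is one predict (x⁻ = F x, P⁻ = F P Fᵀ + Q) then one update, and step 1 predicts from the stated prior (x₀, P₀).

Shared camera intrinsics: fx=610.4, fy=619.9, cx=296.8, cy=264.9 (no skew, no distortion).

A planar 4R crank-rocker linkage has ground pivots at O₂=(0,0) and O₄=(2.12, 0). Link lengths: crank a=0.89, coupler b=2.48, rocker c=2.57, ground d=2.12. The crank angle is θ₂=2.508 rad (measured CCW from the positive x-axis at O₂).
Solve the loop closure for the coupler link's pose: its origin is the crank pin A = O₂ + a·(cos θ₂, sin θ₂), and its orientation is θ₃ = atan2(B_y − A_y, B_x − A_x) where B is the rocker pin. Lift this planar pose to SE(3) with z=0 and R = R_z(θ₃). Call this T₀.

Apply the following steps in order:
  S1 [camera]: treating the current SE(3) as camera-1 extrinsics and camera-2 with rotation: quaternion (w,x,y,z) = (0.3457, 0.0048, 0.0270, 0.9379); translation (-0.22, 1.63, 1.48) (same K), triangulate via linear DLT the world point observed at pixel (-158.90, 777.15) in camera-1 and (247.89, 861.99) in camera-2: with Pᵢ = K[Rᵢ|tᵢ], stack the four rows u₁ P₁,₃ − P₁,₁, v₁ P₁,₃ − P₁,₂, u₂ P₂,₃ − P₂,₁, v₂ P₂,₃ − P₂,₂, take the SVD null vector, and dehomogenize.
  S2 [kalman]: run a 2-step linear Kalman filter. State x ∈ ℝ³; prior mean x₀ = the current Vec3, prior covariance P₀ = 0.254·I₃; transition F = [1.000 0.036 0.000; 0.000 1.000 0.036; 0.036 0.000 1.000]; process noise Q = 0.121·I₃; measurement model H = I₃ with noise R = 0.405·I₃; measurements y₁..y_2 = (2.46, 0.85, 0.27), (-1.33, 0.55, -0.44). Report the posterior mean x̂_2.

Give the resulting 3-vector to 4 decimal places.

source (fourbar_fk): coupler pose = R=[0.6933 -0.7207 0.0000; 0.7207 0.6933 0.0000; 0.0000 0.0000 1.0000], t=(-0.7173, 0.5269, 0.0000)
after S1 (triangulate): (0.1616, -0.2541, 0.5654)
after S2 (kf_track): (0.1297, 0.3923, 0.0664)

result = (0.1297, 0.3923, 0.0664)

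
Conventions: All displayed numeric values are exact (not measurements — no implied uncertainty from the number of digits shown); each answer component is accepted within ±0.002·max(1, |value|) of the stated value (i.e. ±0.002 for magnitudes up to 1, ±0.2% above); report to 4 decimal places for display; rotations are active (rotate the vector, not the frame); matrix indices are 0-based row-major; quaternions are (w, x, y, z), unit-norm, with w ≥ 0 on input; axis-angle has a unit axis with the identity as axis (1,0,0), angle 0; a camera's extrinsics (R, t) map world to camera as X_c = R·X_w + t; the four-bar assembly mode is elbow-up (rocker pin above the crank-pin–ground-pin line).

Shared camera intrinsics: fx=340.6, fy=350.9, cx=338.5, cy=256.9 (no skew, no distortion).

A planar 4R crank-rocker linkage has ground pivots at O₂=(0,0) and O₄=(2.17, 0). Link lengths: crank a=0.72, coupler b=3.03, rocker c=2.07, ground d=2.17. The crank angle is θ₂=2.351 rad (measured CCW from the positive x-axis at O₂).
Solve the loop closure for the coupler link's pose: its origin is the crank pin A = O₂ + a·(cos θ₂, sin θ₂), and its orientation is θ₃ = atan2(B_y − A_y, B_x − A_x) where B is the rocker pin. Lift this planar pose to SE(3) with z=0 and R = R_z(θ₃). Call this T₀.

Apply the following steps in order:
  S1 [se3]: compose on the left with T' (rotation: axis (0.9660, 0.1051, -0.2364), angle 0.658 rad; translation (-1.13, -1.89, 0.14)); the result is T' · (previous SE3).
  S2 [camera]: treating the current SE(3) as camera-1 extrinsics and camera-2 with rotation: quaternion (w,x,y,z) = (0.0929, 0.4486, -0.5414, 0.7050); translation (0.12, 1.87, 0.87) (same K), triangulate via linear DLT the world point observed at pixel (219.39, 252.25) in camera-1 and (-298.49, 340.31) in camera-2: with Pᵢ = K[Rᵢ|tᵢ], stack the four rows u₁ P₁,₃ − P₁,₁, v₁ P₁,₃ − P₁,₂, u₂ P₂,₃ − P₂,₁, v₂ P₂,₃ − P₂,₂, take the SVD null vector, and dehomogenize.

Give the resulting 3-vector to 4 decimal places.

source (fourbar_fk): coupler pose = R=[0.8579 -0.5138 0.0000; 0.5138 0.8579 0.0000; 0.0000 0.0000 1.0000], t=(-0.5065, 0.5118, 0.0000)
after S1 (compose_se3): R=[0.9311 -0.3644 0.0166; 0.3019 0.7441 -0.5959; 0.2048 0.5599 0.8029], t=(-1.5446, -1.4214, 0.4964)
after S2 (triangulate): (1.4901, 1.7121, 0.5566)

result = (1.4901, 1.7121, 0.5566)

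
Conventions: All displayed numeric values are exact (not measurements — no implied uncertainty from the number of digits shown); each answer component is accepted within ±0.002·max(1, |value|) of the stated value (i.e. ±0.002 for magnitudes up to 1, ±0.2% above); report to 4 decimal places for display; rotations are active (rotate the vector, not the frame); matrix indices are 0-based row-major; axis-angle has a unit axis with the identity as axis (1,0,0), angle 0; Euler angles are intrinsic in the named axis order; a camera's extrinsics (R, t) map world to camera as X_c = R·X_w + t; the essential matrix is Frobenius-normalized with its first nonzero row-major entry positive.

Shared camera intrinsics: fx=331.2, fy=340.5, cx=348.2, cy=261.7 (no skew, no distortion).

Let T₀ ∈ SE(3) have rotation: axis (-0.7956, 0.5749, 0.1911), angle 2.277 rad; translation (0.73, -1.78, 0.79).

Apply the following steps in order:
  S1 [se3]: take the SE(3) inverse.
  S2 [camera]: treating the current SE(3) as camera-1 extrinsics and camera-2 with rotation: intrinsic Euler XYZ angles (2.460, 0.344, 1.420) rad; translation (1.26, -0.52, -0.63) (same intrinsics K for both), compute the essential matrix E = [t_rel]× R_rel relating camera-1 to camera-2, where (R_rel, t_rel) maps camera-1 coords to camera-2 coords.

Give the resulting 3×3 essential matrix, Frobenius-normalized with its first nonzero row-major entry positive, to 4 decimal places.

after S1 (invert_se3): R=[0.3948 -0.6088 -0.6881; -0.8996 -0.1040 -0.4242; 0.1867 0.7865 -0.5887], t=(-0.8283, 0.8067, 1.7287)
after S2 (essential): [0.1394 -0.1359 0.0863; 0.6175 -0.1965 0.2064; -0.2891 -0.6053 0.2056]

matrix = [0.1394 -0.1359 0.0863; 0.6175 -0.1965 0.2064; -0.2891 -0.6053 0.2056]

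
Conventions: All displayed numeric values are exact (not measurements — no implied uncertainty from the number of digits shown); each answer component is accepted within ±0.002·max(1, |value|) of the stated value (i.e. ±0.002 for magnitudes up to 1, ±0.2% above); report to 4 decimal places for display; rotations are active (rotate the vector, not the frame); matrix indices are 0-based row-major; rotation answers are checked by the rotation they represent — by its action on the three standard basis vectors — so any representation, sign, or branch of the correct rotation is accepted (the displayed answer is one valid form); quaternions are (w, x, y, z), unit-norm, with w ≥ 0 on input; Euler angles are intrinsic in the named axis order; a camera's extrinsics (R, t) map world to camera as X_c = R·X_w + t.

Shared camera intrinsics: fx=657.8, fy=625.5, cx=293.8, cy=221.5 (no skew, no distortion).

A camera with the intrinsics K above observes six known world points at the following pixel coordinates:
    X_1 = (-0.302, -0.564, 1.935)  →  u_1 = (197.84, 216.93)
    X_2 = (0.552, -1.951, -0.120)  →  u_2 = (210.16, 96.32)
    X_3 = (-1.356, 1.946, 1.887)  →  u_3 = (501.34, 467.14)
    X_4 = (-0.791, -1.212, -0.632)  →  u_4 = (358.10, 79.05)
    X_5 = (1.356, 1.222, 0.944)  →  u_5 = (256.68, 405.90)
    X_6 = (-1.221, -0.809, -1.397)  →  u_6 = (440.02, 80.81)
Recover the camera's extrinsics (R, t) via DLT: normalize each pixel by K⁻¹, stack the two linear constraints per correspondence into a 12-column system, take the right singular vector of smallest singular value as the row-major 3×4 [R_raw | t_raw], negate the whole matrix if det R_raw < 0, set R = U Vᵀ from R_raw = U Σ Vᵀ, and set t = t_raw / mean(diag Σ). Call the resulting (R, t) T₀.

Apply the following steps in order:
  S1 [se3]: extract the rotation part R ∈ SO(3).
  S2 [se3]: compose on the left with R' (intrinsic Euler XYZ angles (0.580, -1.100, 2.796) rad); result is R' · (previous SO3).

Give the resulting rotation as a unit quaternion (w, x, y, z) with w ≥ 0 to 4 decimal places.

rotation (quat) = (0.2765, -0.5152, 0.5961, -0.5503)

source (pnp_recover): camera pose = R=[-0.6697 0.5161 -0.5339; 0.4371 0.8552 0.2784; 0.6003 -0.0469 -0.7984], t=(0.4100, 0.0400, 6.5800)
after S1 (rot_of_se3): [-0.6697 0.5161 -0.5339; 0.4371 0.8552 0.2784; 0.6003 -0.0469 -0.7984]
after S2 (compose_so3): [-0.3163 -0.3099 0.8966; -0.9185 -0.1365 -0.3712; 0.2374 -0.9409 -0.2414]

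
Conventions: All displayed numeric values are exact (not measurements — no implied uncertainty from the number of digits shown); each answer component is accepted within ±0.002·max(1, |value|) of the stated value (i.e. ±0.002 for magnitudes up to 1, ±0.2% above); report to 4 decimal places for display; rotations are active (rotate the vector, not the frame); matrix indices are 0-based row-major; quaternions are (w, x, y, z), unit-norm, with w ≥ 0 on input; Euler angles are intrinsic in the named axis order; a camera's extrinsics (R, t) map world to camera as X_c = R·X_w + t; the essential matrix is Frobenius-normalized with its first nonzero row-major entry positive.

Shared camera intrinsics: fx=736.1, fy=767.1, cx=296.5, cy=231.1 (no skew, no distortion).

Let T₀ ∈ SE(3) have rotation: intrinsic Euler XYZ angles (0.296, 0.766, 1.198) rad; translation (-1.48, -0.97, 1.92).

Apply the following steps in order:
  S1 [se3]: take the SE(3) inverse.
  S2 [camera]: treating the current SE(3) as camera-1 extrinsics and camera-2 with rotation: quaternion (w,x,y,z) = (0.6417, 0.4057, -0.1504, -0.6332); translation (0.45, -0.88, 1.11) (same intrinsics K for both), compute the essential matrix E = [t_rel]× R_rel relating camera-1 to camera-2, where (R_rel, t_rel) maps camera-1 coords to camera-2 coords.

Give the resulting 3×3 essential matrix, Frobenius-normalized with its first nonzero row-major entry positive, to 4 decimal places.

after S1 (invert_se3): R=[0.2625 0.9645 0.0301; -0.6712 0.1601 0.7238; 0.6933 -0.2102 0.6893], t=(1.2661, -2.2278, -0.5014)
after S2 (essential): [0.2041 -0.1976 0.4545; 0.6533 0.0906 -0.2549; 0.1767 -0.1699 0.3907]

matrix = [0.2041 -0.1976 0.4545; 0.6533 0.0906 -0.2549; 0.1767 -0.1699 0.3907]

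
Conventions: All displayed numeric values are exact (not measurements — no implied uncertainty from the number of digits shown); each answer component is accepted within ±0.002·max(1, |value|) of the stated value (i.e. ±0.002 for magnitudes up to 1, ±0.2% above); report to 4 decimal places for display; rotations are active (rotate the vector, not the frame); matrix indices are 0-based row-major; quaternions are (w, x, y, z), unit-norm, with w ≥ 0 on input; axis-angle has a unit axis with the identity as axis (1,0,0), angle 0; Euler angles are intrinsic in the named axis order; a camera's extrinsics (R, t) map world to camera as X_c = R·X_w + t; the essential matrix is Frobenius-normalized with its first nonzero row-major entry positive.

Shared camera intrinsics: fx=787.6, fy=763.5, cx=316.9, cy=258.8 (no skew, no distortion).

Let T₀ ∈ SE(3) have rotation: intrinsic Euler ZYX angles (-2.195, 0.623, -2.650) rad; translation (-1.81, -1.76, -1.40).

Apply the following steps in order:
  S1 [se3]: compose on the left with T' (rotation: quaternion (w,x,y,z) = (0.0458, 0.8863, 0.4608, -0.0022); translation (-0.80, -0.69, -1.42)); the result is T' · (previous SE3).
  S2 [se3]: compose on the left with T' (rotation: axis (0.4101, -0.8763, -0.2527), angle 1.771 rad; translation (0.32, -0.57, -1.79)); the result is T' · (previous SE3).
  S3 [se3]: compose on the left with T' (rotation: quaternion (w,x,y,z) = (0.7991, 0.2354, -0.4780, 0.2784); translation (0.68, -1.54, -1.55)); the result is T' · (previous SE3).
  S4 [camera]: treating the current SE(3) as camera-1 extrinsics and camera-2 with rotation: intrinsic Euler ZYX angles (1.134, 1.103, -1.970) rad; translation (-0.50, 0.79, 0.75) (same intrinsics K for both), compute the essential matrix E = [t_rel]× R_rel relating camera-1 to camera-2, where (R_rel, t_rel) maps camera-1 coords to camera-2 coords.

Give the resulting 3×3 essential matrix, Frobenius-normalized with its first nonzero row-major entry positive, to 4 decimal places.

matrix = [0.3829 -0.4074 0.1659; 0.3101 0.2398 0.5230; 0.1343 -0.4401 -0.1445]

after S1 (compose_se3): R=[-0.8338 0.2699 0.4815; 0.0373 -0.8427 0.5371; 0.5507 0.4658 0.6926], t=(-3.3329, -1.0465, -0.0817)
after S2 (compose_se3): R=[-0.5506 -0.3028 -0.7779; 0.5175 -0.8550 -0.0335; -0.6550 -0.4211 0.6275], t=(0.5827, 0.9472, -4.9267)
after S3 (compose_se3): R=[-0.1459 0.7219 -0.6765; 0.6796 -0.4238 -0.5988; -0.7189 -0.5471 -0.4288], t=(3.3895, 2.4484, -3.0535)
after S4 (essential): [0.3829 -0.4074 0.1659; 0.3101 0.2398 0.5230; 0.1343 -0.4401 -0.1445]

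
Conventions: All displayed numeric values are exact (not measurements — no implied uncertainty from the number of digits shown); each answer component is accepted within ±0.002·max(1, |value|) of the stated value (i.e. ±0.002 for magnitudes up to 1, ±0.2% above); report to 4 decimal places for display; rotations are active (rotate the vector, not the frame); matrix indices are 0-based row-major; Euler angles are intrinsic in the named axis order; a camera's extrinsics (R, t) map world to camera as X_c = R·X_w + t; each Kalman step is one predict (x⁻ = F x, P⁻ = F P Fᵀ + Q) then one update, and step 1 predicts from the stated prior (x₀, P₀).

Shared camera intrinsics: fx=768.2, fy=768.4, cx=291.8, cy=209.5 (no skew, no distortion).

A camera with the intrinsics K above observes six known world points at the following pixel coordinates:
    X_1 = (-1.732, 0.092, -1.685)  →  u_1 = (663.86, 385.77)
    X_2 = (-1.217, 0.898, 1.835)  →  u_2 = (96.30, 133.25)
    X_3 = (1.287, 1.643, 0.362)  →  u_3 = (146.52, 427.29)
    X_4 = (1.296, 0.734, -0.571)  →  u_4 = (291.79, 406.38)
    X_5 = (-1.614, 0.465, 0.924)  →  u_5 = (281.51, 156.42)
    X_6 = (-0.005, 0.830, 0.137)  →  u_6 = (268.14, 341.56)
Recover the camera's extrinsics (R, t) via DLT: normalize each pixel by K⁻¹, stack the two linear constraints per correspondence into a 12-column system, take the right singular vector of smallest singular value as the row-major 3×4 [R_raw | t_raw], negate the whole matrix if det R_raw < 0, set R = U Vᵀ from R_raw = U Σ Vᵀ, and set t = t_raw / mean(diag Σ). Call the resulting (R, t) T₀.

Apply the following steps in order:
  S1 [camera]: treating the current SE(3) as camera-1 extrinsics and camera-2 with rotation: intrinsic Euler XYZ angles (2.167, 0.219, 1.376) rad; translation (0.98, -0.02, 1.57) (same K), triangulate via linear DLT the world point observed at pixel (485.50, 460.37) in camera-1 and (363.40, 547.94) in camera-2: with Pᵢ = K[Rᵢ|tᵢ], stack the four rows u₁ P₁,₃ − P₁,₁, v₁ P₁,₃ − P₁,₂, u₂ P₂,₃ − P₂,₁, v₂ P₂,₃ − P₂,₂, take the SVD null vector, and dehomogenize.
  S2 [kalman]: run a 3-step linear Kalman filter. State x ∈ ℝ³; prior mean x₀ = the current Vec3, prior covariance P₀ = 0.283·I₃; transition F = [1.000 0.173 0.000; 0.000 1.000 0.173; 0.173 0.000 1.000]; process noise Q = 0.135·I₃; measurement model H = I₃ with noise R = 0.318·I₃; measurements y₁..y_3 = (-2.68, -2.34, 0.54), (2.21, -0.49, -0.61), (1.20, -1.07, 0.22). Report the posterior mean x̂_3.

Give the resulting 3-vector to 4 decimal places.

source (pnp_recover): camera pose = R=[-0.3278 -0.5414 -0.7743; 0.3194 0.7078 -0.6301; 0.8891 -0.4538 -0.0591], t=(0.3801, 0.4699, 6.0301)
after S1 (triangulate): (0.3061, 0.3641, -1.9290)
after S2 (kf_track): (0.7041, -0.9532, -0.1460)

result = (0.7041, -0.9532, -0.1460)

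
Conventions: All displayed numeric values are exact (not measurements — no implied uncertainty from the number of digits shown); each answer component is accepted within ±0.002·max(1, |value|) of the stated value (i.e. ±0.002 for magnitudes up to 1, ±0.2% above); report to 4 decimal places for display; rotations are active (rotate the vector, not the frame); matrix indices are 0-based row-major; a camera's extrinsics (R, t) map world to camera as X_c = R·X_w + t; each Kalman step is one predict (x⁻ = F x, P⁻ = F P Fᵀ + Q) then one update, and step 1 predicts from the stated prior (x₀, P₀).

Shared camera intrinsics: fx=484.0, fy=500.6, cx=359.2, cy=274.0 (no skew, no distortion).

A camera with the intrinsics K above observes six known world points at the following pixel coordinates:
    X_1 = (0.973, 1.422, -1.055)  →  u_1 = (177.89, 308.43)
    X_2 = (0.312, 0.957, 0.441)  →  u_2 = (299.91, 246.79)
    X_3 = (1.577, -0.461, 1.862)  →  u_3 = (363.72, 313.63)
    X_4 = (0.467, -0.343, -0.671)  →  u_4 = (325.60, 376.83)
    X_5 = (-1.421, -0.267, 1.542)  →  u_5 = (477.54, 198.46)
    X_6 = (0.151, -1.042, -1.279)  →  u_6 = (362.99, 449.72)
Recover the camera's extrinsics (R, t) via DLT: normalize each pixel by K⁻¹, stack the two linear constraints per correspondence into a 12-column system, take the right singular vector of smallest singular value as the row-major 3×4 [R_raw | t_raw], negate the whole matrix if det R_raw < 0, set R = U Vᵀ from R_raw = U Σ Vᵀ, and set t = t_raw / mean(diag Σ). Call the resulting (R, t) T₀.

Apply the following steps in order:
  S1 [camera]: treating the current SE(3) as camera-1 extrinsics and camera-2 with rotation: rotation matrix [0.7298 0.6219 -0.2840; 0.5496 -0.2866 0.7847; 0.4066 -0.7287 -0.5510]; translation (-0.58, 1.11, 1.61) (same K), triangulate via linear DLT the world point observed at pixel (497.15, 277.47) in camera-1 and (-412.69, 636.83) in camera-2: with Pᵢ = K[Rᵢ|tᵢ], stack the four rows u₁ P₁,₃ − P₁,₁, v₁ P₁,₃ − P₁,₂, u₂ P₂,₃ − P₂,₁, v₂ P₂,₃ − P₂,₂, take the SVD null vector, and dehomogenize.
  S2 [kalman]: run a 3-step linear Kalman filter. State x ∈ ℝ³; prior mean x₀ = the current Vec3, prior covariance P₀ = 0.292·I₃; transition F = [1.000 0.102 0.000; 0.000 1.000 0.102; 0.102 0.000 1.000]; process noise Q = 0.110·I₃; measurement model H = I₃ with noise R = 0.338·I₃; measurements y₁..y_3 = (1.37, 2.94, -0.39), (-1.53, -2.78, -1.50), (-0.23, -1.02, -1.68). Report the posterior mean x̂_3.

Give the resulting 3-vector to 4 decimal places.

source (pnp_recover): camera pose = R=[-0.5728 -0.7131 0.4042; 0.5399 -0.6993 -0.4685; 0.6167 -0.0501 0.7856], t=(-0.1000, 0.3600, 5.9003)
after S1 (triangulate): (-1.3632, -0.9512, 0.5356)
after S2 (kf_track): (-0.5494, -0.8950, -1.2032)

result = (-0.5494, -0.8950, -1.2032)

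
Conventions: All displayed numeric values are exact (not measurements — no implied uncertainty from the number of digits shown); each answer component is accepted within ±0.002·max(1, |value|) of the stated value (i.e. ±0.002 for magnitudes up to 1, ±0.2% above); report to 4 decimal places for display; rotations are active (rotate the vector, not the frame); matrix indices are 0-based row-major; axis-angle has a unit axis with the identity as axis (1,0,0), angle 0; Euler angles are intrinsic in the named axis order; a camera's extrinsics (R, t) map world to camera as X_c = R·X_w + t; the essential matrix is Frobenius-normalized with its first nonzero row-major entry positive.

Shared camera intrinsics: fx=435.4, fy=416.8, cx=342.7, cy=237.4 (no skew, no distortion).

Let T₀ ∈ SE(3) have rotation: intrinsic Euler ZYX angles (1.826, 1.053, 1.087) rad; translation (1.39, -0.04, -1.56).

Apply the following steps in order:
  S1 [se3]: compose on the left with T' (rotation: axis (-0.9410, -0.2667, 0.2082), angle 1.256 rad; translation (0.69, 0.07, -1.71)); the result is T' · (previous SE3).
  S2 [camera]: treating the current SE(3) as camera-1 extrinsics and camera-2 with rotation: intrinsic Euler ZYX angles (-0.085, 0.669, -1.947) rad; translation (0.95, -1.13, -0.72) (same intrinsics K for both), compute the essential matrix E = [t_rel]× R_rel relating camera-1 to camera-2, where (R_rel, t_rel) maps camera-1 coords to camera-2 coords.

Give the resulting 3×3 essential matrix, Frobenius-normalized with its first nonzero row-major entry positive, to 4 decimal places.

matrix = [0.2460 0.0075 0.5845; -0.1381 0.1050 -0.2784; -0.0968 0.6882 0.0848]

after S1 (compose_se3): R=[0.2110 -0.7792 0.5902; -0.6187 0.3610 0.6978; -0.7567 -0.5124 -0.4060], t=(2.5777, -0.7644, -2.0379)
after S2 (essential): [0.2460 0.0075 0.5845; -0.1381 0.1050 -0.2784; -0.0968 0.6882 0.0848]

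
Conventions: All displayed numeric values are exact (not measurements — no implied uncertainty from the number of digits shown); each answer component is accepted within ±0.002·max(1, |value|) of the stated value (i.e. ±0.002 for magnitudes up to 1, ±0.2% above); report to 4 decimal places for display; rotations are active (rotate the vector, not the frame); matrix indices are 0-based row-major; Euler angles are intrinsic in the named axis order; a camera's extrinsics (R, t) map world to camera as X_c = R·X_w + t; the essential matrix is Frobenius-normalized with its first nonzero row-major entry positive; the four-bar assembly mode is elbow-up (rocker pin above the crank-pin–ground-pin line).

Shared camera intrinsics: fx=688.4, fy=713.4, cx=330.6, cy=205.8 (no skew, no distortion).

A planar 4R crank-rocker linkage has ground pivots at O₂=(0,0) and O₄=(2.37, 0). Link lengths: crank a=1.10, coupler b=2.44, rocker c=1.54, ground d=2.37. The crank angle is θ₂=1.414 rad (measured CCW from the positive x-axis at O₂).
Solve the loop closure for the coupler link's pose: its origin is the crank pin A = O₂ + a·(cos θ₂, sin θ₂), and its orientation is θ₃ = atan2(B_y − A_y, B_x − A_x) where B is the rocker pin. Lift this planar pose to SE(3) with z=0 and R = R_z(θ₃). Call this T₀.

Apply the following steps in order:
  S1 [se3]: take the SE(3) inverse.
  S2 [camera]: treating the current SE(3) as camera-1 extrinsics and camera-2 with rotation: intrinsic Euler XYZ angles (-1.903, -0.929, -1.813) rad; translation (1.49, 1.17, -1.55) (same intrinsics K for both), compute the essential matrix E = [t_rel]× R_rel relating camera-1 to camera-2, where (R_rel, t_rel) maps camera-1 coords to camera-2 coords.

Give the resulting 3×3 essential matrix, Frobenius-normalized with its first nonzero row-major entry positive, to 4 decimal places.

matrix = [0.5160 0.1453 0.0849; -0.4238 -0.0901 0.3328; 0.1430 0.0833 0.6161]

source (fourbar_fk): coupler pose = R=[0.9836 -0.1804 0.0000; 0.1804 0.9836 0.0000; 0.0000 0.0000 1.0000], t=(0.1718, 1.0865, 0.0000)
after S1 (invert_se3): R=[0.9836 0.1804 0.0000; -0.1804 0.9836 0.0000; 0.0000 0.0000 1.0000], t=(-0.3650, -1.0377, 0.0000)
after S2 (essential): [0.5160 0.1453 0.0849; -0.4238 -0.0901 0.3328; 0.1430 0.0833 0.6161]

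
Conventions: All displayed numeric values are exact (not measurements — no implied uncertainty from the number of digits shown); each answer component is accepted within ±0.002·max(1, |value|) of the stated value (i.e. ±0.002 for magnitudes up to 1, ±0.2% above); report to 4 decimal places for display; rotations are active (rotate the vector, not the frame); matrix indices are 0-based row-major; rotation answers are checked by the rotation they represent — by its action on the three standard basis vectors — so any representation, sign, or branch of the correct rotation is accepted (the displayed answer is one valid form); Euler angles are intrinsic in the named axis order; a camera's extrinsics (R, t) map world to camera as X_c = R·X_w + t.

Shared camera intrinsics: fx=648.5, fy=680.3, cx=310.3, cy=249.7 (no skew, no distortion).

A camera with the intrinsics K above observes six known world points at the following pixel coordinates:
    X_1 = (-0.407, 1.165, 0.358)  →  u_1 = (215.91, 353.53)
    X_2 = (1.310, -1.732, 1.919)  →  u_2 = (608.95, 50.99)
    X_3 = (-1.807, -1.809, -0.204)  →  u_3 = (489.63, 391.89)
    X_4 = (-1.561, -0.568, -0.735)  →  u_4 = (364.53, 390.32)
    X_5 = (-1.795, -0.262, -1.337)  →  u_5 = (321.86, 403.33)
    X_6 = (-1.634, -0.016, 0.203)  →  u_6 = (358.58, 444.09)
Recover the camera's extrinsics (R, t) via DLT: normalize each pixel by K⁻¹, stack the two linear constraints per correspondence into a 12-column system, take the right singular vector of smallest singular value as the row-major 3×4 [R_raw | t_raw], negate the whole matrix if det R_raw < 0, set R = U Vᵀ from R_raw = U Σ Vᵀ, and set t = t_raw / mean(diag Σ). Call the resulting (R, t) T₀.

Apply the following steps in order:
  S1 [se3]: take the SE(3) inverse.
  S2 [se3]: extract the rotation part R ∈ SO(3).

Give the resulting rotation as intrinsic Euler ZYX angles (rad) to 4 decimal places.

rotation (euler_zyx) = (-1.7591, -0.3795, 3.0560)

source (pnp_recover): camera pose = R=[-0.1739 -0.9124 0.3704; -0.9728 0.2176 0.0794; -0.1531 -0.3466 -0.9255], t=(0.0799, 0.1399, 6.0301)
after S1 (invert_se3): R=[-0.1739 -0.9728 -0.1531; -0.9124 0.2176 -0.3466; 0.3704 0.0794 -0.9255], t=(1.0731, 2.1322, 5.5399)
after S2 (rot_of_se3): [-0.1739 -0.9728 -0.1531; -0.9124 0.2176 -0.3466; 0.3704 0.0794 -0.9255]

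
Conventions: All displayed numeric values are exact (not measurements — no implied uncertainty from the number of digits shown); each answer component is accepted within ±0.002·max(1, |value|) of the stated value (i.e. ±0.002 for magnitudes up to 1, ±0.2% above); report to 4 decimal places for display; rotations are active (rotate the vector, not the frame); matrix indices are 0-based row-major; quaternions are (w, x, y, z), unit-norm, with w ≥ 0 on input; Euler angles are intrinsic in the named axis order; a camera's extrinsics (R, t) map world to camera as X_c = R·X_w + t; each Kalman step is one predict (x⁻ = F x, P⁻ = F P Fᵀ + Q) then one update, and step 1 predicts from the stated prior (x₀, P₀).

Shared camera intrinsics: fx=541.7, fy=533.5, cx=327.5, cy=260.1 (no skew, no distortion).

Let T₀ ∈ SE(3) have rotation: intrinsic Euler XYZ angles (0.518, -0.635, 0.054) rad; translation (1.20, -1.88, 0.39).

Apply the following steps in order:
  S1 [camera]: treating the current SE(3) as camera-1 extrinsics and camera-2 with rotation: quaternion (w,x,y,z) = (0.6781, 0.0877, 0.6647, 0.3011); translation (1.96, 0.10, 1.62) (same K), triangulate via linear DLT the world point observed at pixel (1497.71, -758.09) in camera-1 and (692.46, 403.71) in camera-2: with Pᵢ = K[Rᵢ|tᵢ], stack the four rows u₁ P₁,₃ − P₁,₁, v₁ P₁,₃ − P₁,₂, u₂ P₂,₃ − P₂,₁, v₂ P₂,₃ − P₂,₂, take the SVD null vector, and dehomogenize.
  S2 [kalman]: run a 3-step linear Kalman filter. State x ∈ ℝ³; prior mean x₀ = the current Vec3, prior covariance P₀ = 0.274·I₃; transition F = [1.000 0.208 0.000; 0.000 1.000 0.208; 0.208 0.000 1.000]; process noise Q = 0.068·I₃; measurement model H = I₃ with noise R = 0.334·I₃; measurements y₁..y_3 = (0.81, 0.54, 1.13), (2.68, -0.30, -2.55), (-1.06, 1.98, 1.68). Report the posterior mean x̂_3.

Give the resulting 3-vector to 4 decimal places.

result = (0.5944, 0.8661, 0.3540)

after S1 (triangulate): (-0.2391, 0.8620, -0.2193)
after S2 (kf_track): (0.5944, 0.8661, 0.3540)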